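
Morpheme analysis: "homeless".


Word: "homeless"
Morphemes: home + -less
Each morpheme carries meaning
= 2 morphemes


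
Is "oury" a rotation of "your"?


Word: "your", Candidate: "oury"
Method: check if candidate is substring of word+word
"youryour" contains "oury"? Yes
Is rotation = Yes


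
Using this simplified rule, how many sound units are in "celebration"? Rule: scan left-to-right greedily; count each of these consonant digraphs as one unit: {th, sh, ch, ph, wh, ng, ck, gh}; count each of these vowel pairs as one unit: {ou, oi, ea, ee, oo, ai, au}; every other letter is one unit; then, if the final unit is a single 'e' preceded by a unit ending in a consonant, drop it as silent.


Word: "celebration" (11 letters)
Left-to-right scan:
  1. 'c' (letter)
  2. 'e' (letter)
  3. 'l' (letter)
  4. 'e' (letter)
  5. 'b' (letter)
  6. 'r' (letter)
  7. 'a' (letter)
  8. 't' (letter)
  9. 'i' (letter)
  10. 'o' (letter)
  11. 'n' (letter)
Units from scan: 11
Sound units = 11 units


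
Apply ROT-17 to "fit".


Word: "fit"
Shift: 17
Each letter → (letter + shift) mod 26:
  'f' (5) + 17 = 22 → 'w'
  'i' (8) + 17 = 25 → 'z'
  't' (19) + 17 = 10 → 'k'
Result = "wzk"


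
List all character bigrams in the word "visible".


Word: "visible" (length 7)
Number of bigrams = 7 - 2 + 1 = 6
  Position 0: "vi"
  Position 1: "is"
  Position 2: "si"
  Position 3: "ib"
  Position 4: "bl"
  Position 5: "le"
Bigrams = "vi", "is", "si", "ib", "bl", "le"


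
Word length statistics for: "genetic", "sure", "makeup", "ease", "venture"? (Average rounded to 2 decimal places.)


Lengths: "genetic"=7, "sure"=4, "makeup"=6, "ease"=4, "venture"=7
Sum = 28, Count = 5
Average = 28/5 = 5.60
= avg=5.60, min=4, max=7


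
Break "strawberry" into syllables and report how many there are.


Word: "strawberry"
Syllable breakdown: straw · ber · ry
Counting: 3 parts
= 3 syllables


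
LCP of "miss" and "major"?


Word 1: "miss"
Word 2: "major"
Comparing from start:
  Pos 0: 'm' == 'm'
  Pos 1: 'i' != 'a' (stop)
LCP = "m" (length 1)


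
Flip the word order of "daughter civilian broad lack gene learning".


Original: "daughter civilian broad lack gene learning"
Words (1..n): daughter | civilian | broad | lack | gene | learning
Reversed (n..1): learning | gene | lack | broad | civilian | daughter
Result = "learning gene lack broad civilian daughter"


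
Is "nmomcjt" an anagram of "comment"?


Word 1: "comment" → sorted: cemmnot
Word 2: "nmomcjt" → sorted: cjmmnot
Same letters? cemmnot != cjmmnot
Anagram = No


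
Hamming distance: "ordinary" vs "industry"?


Comparing character by character (same length = 8):
  Pos 0: 'o' vs 'i' !=
  Pos 1: 'r' vs 'n' !=
  Pos 2: 'd' vs 'd' =
  Pos 3: 'i' vs 'u' !=
  Pos 4: 'n' vs 's' !=
  Pos 5: 'a' vs 't' !=
  Pos 6: 'r' vs 'r' =
  Pos 7: 'y' vs 'y' =
Hamming distance = 5


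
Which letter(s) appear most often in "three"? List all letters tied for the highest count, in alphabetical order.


Word: "three"
Letter counts:
  'e': 2
  'h': 1
  'r': 1
  't': 1
Maximum count = 2
Most frequent = 'e' (2 times each)


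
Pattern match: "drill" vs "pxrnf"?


Pattern of "drill": [0, 1, 2, 3, 3]
Pattern of "pxrnf": [0, 1, 2, 3, 4]
Patterns do not match
Same pattern = No


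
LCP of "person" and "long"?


Word 1: "person"
Word 2: "long"
Comparing from start:
  Pos 0: 'p' != 'l' (stop)
LCP = "" (length 0)


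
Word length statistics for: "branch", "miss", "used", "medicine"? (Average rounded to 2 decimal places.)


Lengths: "branch"=6, "miss"=4, "used"=4, "medicine"=8
Sum = 22, Count = 4
Average = 22/4 = 5.50
= avg=5.50, min=4, max=8


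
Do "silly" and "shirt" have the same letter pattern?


Pattern of "silly": [0, 1, 2, 2, 3]
Pattern of "shirt": [0, 1, 2, 3, 4]
Patterns do not match
Same pattern = No


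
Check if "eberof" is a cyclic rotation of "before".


Word: "before", Candidate: "eberof"
Method: check if candidate is substring of word+word
"beforebefore" contains "eberof"? No
Is rotation = No


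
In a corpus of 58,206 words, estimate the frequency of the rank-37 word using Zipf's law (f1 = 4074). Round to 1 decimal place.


Zipf's law: f(r) = f(1) / r
f(1) = 4074
f(37) = 4074 / 37
= 110.1 occurrences


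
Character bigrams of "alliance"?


Word: "alliance" (length 8)
Number of bigrams = 8 - 2 + 1 = 7
  Position 0: "al"
  Position 1: "ll"
  Position 2: "li"
  Position 3: "ia"
  Position 4: "an"
  Position 5: "nc"
  Position 6: "ce"
Bigrams = "al", "ll", "li", "ia", "an", "nc", "ce"


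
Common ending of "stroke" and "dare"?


Word 1: "stroke"
Word 2: "dare"
Comparing from end:
  Pos -1: 'e' == 'e'
  Pos -2: 'k' != 'r' (stop)
LCS = "e" (length 1)


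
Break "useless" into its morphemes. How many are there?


Word: "useless"
Morphemes: use / -less
Each morpheme carries meaning
= 2 morphemes


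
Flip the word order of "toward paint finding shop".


Original: "toward paint finding shop"
Words (1..n): toward | paint | finding | shop
Reversed (n..1): shop | finding | paint | toward
Result = "shop finding paint toward"


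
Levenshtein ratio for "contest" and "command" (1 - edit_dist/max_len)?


Word 1: "contest" (length 7)
Word 2: "command" (length 7)
One optimal edit sequence:
  1. keep 'c'
  2. keep 'o'
  3. substitute 'n' -> 'm'  (+1)
  4. substitute 't' -> 'm'  (+1)
  5. substitute 'e' -> 'a'  (+1)
  6. substitute 's' -> 'n'  (+1)
  7. substitute 't' -> 'd'  (+1)
Edit distance = 5
Max length = max(7, 7) = 7
Similarity = 1 - 5/7
= 0.2857


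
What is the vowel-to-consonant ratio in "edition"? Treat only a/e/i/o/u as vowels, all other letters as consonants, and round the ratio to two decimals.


Word: "edition"
Vowels (a,e,i,o,u): 4
Consonants: 3
Ratio = 4/3
= 1.33


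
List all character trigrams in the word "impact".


Word: "impact" (length 6)
Number of trigrams = 6 - 3 + 1 = 4
  Position 0: "imp"
  Position 1: "mpa"
  Position 2: "pac"
  Position 3: "act"
Trigrams = "imp", "mpa", "pac", "act"


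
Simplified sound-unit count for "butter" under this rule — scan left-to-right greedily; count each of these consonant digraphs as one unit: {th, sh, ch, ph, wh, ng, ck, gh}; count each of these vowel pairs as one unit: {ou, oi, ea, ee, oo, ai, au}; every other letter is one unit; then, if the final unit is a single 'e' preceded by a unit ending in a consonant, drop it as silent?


Word: "butter" (6 letters)
Left-to-right scan:
  [1] 'b' (letter)
  [2] 'u' (letter)
  [3] 't' (letter)
  [4] 't' (letter)
  [5] 'e' (letter)
  [6] 'r' (letter)
Units from scan: 6
Sound units = 6 units


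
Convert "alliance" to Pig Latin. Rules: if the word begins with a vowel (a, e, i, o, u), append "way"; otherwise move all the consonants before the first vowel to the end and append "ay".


Word: "alliance"
Starts with vowel → add 'way'
Pig Latin = "allianceway"


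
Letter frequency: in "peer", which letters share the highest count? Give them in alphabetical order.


Word: "peer"
Letter counts:
  'e': 2
  'p': 1
  'r': 1
Maximum count = 2
Most frequent = 'e' (2 times each)


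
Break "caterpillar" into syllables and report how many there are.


Word: "caterpillar"
Syllable breakdown: cat / er / pil / lar
Counting: 4 parts
= 4 syllables


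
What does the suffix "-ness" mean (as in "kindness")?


Suffix: -ness
Example: kindness (kind + -ness)
Meaning = state of being


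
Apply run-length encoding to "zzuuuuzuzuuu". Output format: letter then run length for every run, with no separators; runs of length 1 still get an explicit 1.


String: "zzuuuuzuzuuu"
Scanning for consecutive runs:
  'z' x 2
  'u' x 4
  'z' x 1
  'u' x 1
  'z' x 1
  'u' x 3
RLE = "z2u4z1u1z1u3"


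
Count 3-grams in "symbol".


Word: "symbol" (length 6)
Number of 3-grams = length - 3 + 1 = 6 - 3 + 1
= 4


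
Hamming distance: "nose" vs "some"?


Comparing character by character (same length = 4):
  Pos 0: 'n' vs 's' !=
  Pos 1: 'o' vs 'o' =
  Pos 2: 's' vs 'm' !=
  Pos 3: 'e' vs 'e' =
Hamming distance = 2


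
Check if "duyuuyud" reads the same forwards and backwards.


Word: "duyuuyud"
Reversed: "duyuuyud"
Forward == Backward? duyuuyud == duyuuyud
Palindrome = Yes


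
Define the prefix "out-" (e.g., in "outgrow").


Prefix: out-
Example: outgrow (out- + grow)
Meaning = surpass


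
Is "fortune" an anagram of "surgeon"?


Word 1: "surgeon" → sorted: egnorsu
Word 2: "fortune" → sorted: efnortu
Same letters? egnorsu != efnortu
Anagram = No


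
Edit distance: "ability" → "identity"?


Word 1: "ability" (length 7)
Word 2: "identity" (length 8)
One optimal edit sequence (insert/delete/substitute each cost 1):
  1. insert 'i'  (+1)
  2. substitute 'a' -> 'd'  (+1)
  3. substitute 'b' -> 'e'  (+1)
  4. substitute 'i' -> 'n'  (+1)
  5. substitute 'l' -> 't'  (+1)
  6. keep 'i'
  7. keep 't'
  8. keep 'y'
Total edit operations: 5
Edit distance = 5


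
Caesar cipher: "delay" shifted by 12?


Word: "delay"
Shift: 12
Each letter → (letter + shift) mod 26:
  'd' (3) + 12 = 15 → 'p'
  'e' (4) + 12 = 16 → 'q'
  'l' (11) + 12 = 23 → 'x'
  'a' (0) + 12 = 12 → 'm'
  'y' (24) + 12 = 10 → 'k'
Result = "pqxmk"


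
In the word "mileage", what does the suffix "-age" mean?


Suffix: -age
As in: mileage -> mile + -age
Meaning = result / collection


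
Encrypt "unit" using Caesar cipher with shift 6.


Word: "unit"
Shift: 6
Each letter → (letter + shift) mod 26:
  'u' (20) + 6 = 0 → 'a'
  'n' (13) + 6 = 19 → 't'
  'i' (8) + 6 = 14 → 'o'
  't' (19) + 6 = 25 → 'z'
Result = "atoz"


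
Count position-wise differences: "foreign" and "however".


Comparing character by character (same length = 7):
  Pos 0: 'f' vs 'h' !=
  Pos 1: 'o' vs 'o' =
  Pos 2: 'r' vs 'w' !=
  Pos 3: 'e' vs 'e' =
  Pos 4: 'i' vs 'v' !=
  Pos 5: 'g' vs 'e' !=
  Pos 6: 'n' vs 'r' !=
Hamming distance = 5


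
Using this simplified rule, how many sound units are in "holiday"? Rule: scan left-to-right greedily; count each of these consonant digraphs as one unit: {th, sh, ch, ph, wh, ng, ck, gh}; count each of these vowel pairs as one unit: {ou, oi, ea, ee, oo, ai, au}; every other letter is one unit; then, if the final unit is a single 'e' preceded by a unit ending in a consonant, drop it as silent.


Word: "holiday" (7 letters)
Left-to-right scan:
  [1] 'h' (letter)
  [2] 'o' (letter)
  [3] 'l' (letter)
  [4] 'i' (letter)
  [5] 'd' (letter)
  [6] 'a' (letter)
  [7] 'y' (letter)
Units from scan: 7
Sound units = 7 units


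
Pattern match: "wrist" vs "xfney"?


Pattern of "wrist": [0, 1, 2, 3, 4]
Pattern of "xfney": [0, 1, 2, 3, 4]
Patterns match
Same pattern = Yes


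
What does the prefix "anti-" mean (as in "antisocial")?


Prefix: anti-
As in: antisocial -> anti- + social
Meaning = against


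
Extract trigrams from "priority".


Word: "priority" (length 8)
Number of trigrams = 8 - 3 + 1 = 6
  Position 0: "pri"
  Position 1: "rio"
  Position 2: "ior"
  Position 3: "ori"
  Position 4: "rit"
  Position 5: "ity"
Trigrams = "pri", "rio", "ior", "ori", "rit", "ity"


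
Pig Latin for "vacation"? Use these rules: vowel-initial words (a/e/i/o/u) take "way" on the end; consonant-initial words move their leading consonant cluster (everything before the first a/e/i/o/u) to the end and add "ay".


Word: "vacation"
Starts with consonant(s) → move to end, add 'ay'
Consonant cluster: "v"
Pig Latin = "acationvay"


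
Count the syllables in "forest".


Word: "forest"
Syllable breakdown: for · est
Counting: 2 parts
= 2 syllables


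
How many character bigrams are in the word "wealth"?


Word: "wealth" (length 6)
Number of 2-grams = length - 2 + 1 = 6 - 2 + 1
= 5


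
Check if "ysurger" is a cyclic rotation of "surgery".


Word: "surgery", Candidate: "ysurger"
Method: check if candidate is substring of word+word
"surgerysurgery" contains "ysurger"? Yes
Is rotation = Yes


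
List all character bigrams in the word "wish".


Word: "wish" (length 4)
Number of bigrams = 4 - 2 + 1 = 3
  Position 0: "wi"
  Position 1: "is"
  Position 2: "sh"
Bigrams = "wi", "is", "sh"


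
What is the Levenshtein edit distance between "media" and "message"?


Word 1: "media" (length 5)
Word 2: "message" (length 7)
One optimal edit sequence (insert/delete/substitute each cost 1):
  1. keep 'm'
  2. keep 'e'
  3. substitute 'd' -> 's'  (+1)
  4. substitute 'i' -> 's'  (+1)
  5. keep 'a'
  6. insert 'g'  (+1)
  7. insert 'e'  (+1)
Total edit operations: 4
Edit distance = 4


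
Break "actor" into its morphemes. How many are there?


Word: "actor"
Morphemes: act | -or
Each morpheme carries meaning
= 2 morphemes


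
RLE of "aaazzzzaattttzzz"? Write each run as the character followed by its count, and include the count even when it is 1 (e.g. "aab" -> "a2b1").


String: "aaazzzzaattttzzz"
Scanning for consecutive runs:
  'a' x 3
  'z' x 4
  'a' x 2
  't' x 4
  'z' x 3
RLE = "a3z4a2t4z3"


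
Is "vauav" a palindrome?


Word: "vauav"
Reversed: "vauav"
Forward == Backward? vauav == vauav
Palindrome = Yes


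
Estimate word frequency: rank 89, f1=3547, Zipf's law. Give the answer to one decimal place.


Zipf's law: f(r) = f(1) / r
f(1) = 3547
f(89) = 3547 / 89
= 39.9 occurrences


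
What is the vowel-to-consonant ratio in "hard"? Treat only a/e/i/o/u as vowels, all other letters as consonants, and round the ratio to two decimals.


Word: "hard"
Vowels (a,e,i,o,u): 1
Consonants: 3
Ratio = 1/3
= 0.33


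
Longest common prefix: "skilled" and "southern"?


Word 1: "skilled"
Word 2: "southern"
Comparing from start:
  Pos 0: 's' == 's'
  Pos 1: 'k' != 'o' (stop)
LCP = "s" (length 1)


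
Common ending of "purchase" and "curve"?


Word 1: "purchase"
Word 2: "curve"
Comparing from end:
  Pos -1: 'e' == 'e'
  Pos -2: 's' != 'v' (stop)
LCS = "e" (length 1)


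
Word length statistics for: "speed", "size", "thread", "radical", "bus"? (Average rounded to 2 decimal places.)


Lengths: "speed"=5, "size"=4, "thread"=6, "radical"=7, "bus"=3
Sum = 25, Count = 5
Average = 25/5 = 5.00
= avg=5.00, min=3, max=7


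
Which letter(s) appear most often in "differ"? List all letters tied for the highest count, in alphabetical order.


Word: "differ"
Letter counts:
  'd': 1
  'e': 1
  'f': 2
  'i': 1
  'r': 1
Maximum count = 2
Most frequent = 'f' (2 times each)


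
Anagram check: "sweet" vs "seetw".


Word 1: "sweet" → sorted: eestw
Word 2: "seetw" → sorted: eestw
Same letters? eestw == eestw
Anagram = Yes


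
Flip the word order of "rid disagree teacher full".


Original: "rid disagree teacher full"
Words (1..n): rid | disagree | teacher | full
Reversed (n..1): full | teacher | disagree | rid
Result = "full teacher disagree rid"


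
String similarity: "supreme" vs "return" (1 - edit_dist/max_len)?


Word 1: "supreme" (length 7)
Word 2: "return" (length 6)
One optimal edit sequence:
  1. delete 's'  (+1)
  2. substitute 'u' -> 'r'  (+1)
  3. substitute 'p' -> 'e'  (+1)
  4. substitute 'r' -> 't'  (+1)
  5. substitute 'e' -> 'u'  (+1)
  6. substitute 'm' -> 'r'  (+1)
  7. substitute 'e' -> 'n'  (+1)
Edit distance = 7
Max length = max(7, 6) = 7
Similarity = 1 - 7/7
= 0.0000


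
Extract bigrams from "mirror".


Word: "mirror" (length 6)
Number of bigrams = 6 - 2 + 1 = 5
  Position 0: "mi"
  Position 1: "ir"
  Position 2: "rr"
  Position 3: "ro"
  Position 4: "or"
Bigrams = "mi", "ir", "rr", "ro", "or"


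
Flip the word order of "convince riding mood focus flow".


Original: "convince riding mood focus flow"
Words (1..n): convince | riding | mood | focus | flow
Reversed (n..1): flow | focus | mood | riding | convince
Result = "flow focus mood riding convince"


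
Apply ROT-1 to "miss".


Word: "miss"
Shift: 1
Each letter → (letter + shift) mod 26:
  'm' (12) + 1 = 13 → 'n'
  'i' (8) + 1 = 9 → 'j'
  's' (18) + 1 = 19 → 't'
  's' (18) + 1 = 19 → 't'
Result = "njtt"


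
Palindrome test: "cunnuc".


Word: "cunnuc"
Reversed: "cunnuc"
Forward == Backward? cunnuc == cunnuc
Palindrome = Yes


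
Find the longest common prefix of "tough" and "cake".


Word 1: "tough"
Word 2: "cake"
Comparing from start:
  Pos 0: 't' != 'c' (stop)
LCP = "" (length 0)


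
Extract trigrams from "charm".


Word: "charm" (length 5)
Number of trigrams = 5 - 3 + 1 = 3
  Position 0: "cha"
  Position 1: "har"
  Position 2: "arm"
Trigrams = "cha", "har", "arm"


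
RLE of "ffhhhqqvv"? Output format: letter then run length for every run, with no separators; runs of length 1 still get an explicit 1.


String: "ffhhhqqvv"
Scanning for consecutive runs:
  'f' x 2
  'h' x 3
  'q' x 2
  'v' x 2
RLE = "f2h3q2v2"


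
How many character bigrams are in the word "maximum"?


Word: "maximum" (length 7)
Number of 2-grams = length - 2 + 1 = 7 - 2 + 1
= 6


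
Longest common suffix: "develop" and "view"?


Word 1: "develop"
Word 2: "view"
Comparing from end:
  Pos -1: 'p' != 'w' (stop)
LCS = "" (length 0)


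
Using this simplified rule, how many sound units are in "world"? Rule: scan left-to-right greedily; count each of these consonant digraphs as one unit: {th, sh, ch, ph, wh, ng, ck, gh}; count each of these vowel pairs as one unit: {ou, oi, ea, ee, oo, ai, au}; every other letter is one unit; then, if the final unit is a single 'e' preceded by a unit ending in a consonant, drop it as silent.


Word: "world" (5 letters)
Left-to-right scan:
  [1] 'w' (letter)
  [2] 'o' (letter)
  [3] 'r' (letter)
  [4] 'l' (letter)
  [5] 'd' (letter)
Units from scan: 5
Sound units = 5 units


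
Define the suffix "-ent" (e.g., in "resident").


Suffix: -ent
Example: resident = reside + -ent, with a spelling change
Meaning = one who / that which


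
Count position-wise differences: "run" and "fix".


Comparing character by character (same length = 3):
  Pos 0: 'r' vs 'f' !=
  Pos 1: 'u' vs 'i' !=
  Pos 2: 'n' vs 'x' !=
Hamming distance = 3


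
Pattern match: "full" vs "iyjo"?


Pattern of "full": [0, 1, 2, 2]
Pattern of "iyjo": [0, 1, 2, 3]
Patterns do not match
Same pattern = No


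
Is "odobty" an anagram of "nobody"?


Word 1: "nobody" → sorted: bdnooy
Word 2: "odobty" → sorted: bdooty
Same letters? bdnooy != bdooty
Anagram = No


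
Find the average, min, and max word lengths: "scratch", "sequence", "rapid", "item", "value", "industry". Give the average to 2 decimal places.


Lengths: "scratch"=7, "sequence"=8, "rapid"=5, "item"=4, "value"=5, "industry"=8
Sum = 37, Count = 6
Average = 37/6 = 6.17
= avg=6.17, min=4, max=8


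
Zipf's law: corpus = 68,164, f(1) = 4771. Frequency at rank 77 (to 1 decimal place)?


Zipf's law: f(r) = f(1) / r
f(1) = 4771
f(77) = 4771 / 77
= 62.0 occurrences


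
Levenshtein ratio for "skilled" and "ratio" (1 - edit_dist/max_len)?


Word 1: "skilled" (length 7)
Word 2: "ratio" (length 5)
One optimal edit sequence:
  1. delete 's'  (+1)
  2. delete 'k'  (+1)
  3. substitute 'i' -> 'r'  (+1)
  4. substitute 'l' -> 'a'  (+1)
  5. substitute 'l' -> 't'  (+1)
  6. substitute 'e' -> 'i'  (+1)
  7. substitute 'd' -> 'o'  (+1)
Edit distance = 7
Max length = max(7, 5) = 7
Similarity = 1 - 7/7
= 0.0000


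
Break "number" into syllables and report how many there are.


Word: "number"
Syllable breakdown: num-ber
Counting: 2 parts
= 2 syllables


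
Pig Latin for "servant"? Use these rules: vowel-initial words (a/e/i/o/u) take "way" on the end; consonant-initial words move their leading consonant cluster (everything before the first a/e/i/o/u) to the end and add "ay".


Word: "servant"
Starts with consonant(s) → move to end, add 'ay'
Consonant cluster: "s"
Pig Latin = "ervantsay"


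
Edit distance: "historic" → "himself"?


Word 1: "historic" (length 8)
Word 2: "himself" (length 7)
One optimal edit sequence (insert/delete/substitute each cost 1):
  1. keep 'h'
  2. keep 'i'
  3. delete 's'  (+1)
  4. substitute 't' -> 'm'  (+1)
  5. substitute 'o' -> 's'  (+1)
  6. substitute 'r' -> 'e'  (+1)
  7. substitute 'i' -> 'l'  (+1)
  8. substitute 'c' -> 'f'  (+1)
Total edit operations: 6
Edit distance = 6


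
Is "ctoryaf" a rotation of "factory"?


Word: "factory", Candidate: "ctoryaf"
Method: check if candidate is substring of word+word
"factoryfactory" contains "ctoryaf"? No
Is rotation = No


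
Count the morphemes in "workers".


Word: "workers"
Morphemes: work | -er | -s
Each morpheme carries meaning
= 3 morphemes


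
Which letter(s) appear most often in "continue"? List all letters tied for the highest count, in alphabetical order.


Word: "continue"
Letter counts:
  'c': 1
  'e': 1
  'i': 1
  'n': 2
  'o': 1
  't': 1
  'u': 1
Maximum count = 2
Most frequent = 'n' (2 times each)


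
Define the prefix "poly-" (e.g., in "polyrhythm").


Prefix: poly-
Example: polyrhythm (poly- + rhythm)
Meaning = many


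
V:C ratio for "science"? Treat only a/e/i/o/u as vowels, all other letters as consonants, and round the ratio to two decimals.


Word: "science"
Vowels (a,e,i,o,u): 3
Consonants: 4
Ratio = 3/4
= 0.75


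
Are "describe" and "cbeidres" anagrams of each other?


Word 1: "describe" → sorted: bcdeeirs
Word 2: "cbeidres" → sorted: bcdeeirs
Same letters? bcdeeirs == bcdeeirs
Anagram = Yes


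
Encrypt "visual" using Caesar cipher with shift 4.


Word: "visual"
Shift: 4
Each letter → (letter + shift) mod 26:
  'v' (21) + 4 = 25 → 'z'
  'i' (8) + 4 = 12 → 'm'
  's' (18) + 4 = 22 → 'w'
  'u' (20) + 4 = 24 → 'y'
  'a' (0) + 4 = 4 → 'e'
  'l' (11) + 4 = 15 → 'p'
Result = "zmwyep"


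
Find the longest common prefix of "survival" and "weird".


Word 1: "survival"
Word 2: "weird"
Comparing from start:
  Pos 0: 's' != 'w' (stop)
LCP = "" (length 0)


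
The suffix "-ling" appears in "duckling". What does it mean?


Suffix: -ling
Example: duckling (duck + -ling)
Meaning = small / young


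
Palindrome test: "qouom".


Word: "qouom"
Reversed: "mouoq"
Forward == Backward? qouom != mouoq
Palindrome = No


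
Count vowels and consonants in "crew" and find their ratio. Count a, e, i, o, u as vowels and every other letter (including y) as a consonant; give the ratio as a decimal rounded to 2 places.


Word: "crew"
Vowels (a,e,i,o,u): 1
Consonants: 3
Ratio = 1/3
= 0.33


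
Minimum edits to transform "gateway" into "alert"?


Word 1: "gateway" (length 7)
Word 2: "alert" (length 5)
One optimal edit sequence (insert/delete/substitute each cost 1):
  1. delete 'g'  (+1)
  2. keep 'a'
  3. substitute 't' -> 'l'  (+1)
  4. keep 'e'
  5. delete 'w'  (+1)
  6. substitute 'a' -> 'r'  (+1)
  7. substitute 'y' -> 't'  (+1)
Total edit operations: 5
Edit distance = 5


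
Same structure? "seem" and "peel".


Pattern of "seem": [0, 1, 1, 2]
Pattern of "peel": [0, 1, 1, 2]
Patterns match
Same pattern = Yes


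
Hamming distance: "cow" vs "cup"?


Comparing character by character (same length = 3):
  Pos 0: 'c' vs 'c' =
  Pos 1: 'o' vs 'u' !=
  Pos 2: 'w' vs 'p' !=
Hamming distance = 2


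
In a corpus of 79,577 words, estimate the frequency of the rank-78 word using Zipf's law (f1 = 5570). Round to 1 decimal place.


Zipf's law: f(r) = f(1) / r
f(1) = 5570
f(78) = 5570 / 78
= 71.4 occurrences


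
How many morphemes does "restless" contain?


Word: "restless"
Morphemes: rest | -less
Each morpheme carries meaning
= 2 morphemes


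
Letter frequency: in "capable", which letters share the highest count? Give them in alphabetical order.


Word: "capable"
Letter counts:
  'a': 2
  'b': 1
  'c': 1
  'e': 1
  'l': 1
  'p': 1
Maximum count = 2
Most frequent = 'a' (2 times each)


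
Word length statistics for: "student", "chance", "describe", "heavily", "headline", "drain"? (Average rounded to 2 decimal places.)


Lengths: "student"=7, "chance"=6, "describe"=8, "heavily"=7, "headline"=8, "drain"=5
Sum = 41, Count = 6
Average = 41/6 = 6.83
= avg=6.83, min=5, max=8


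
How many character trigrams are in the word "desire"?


Word: "desire" (length 6)
Number of 3-grams = length - 3 + 1 = 6 - 3 + 1
= 4


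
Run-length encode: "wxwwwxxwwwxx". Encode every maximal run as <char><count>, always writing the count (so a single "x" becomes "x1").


String: "wxwwwxxwwwxx"
Scanning for consecutive runs:
  'w' x 1
  'x' x 1
  'w' x 3
  'x' x 2
  'w' x 3
  'x' x 2
RLE = "w1x1w3x2w3x2"


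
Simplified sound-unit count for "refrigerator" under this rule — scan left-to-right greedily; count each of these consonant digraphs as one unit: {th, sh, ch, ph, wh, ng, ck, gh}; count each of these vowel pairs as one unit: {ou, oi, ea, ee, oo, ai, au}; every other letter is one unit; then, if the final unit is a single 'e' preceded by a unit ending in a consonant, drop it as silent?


Word: "refrigerator" (12 letters)
Left-to-right scan:
  (1) 'r' (letter)
  (2) 'e' (letter)
  (3) 'f' (letter)
  (4) 'r' (letter)
  (5) 'i' (letter)
  (6) 'g' (letter)
  (7) 'e' (letter)
  (8) 'r' (letter)
  (9) 'a' (letter)
  (10) 't' (letter)
  (11) 'o' (letter)
  (12) 'r' (letter)
Units from scan: 12
Sound units = 12 units


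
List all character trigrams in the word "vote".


Word: "vote" (length 4)
Number of trigrams = 4 - 3 + 1 = 2
  Position 0: "vot"
  Position 1: "ote"
Trigrams = "vot", "ote"


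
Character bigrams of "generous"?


Word: "generous" (length 8)
Number of bigrams = 8 - 2 + 1 = 7
  Position 0: "ge"
  Position 1: "en"
  Position 2: "ne"
  Position 3: "er"
  Position 4: "ro"
  Position 5: "ou"
  Position 6: "us"
Bigrams = "ge", "en", "ne", "er", "ro", "ou", "us"


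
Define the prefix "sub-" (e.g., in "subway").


Prefix: sub-
As in: subway -> sub- + way
Meaning = under / below


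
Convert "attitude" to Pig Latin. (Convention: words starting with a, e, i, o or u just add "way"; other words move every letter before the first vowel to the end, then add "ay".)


Word: "attitude"
Starts with vowel → add 'way'
Pig Latin = "attitudeway"


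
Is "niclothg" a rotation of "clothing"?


Word: "clothing", Candidate: "niclothg"
Method: check if candidate is substring of word+word
"clothingclothing" contains "niclothg"? No
Is rotation = No


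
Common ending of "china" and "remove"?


Word 1: "china"
Word 2: "remove"
Comparing from end:
  Pos -1: 'a' != 'e' (stop)
LCS = "" (length 0)


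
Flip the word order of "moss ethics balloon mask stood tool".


Original: "moss ethics balloon mask stood tool"
Words (1..n): moss | ethics | balloon | mask | stood | tool
Reversed (n..1): tool | stood | mask | balloon | ethics | moss
Result = "tool stood mask balloon ethics moss"


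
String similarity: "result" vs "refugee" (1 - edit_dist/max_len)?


Word 1: "result" (length 6)
Word 2: "refugee" (length 7)
One optimal edit sequence:
  1. keep 'r'
  2. keep 'e'
  3. substitute 's' -> 'f'  (+1)
  4. keep 'u'
  5. insert 'g'  (+1)
  6. substitute 'l' -> 'e'  (+1)
  7. substitute 't' -> 'e'  (+1)
Edit distance = 4
Max length = max(6, 7) = 7
Similarity = 1 - 4/7
= 0.4286


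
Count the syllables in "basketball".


Word: "basketball"
Syllable breakdown: bas | ket | ball
Counting: 3 parts
= 3 syllables


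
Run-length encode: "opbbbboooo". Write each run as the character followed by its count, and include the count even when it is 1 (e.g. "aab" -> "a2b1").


String: "opbbbboooo"
Scanning for consecutive runs:
  'o' x 1
  'p' x 1
  'b' x 4
  'o' x 4
RLE = "o1p1b4o4"


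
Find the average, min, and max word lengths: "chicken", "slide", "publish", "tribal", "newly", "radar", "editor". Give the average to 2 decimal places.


Lengths: "chicken"=7, "slide"=5, "publish"=7, "tribal"=6, "newly"=5, "radar"=5, "editor"=6
Sum = 41, Count = 7
Average = 41/7 = 5.86
= avg=5.86, min=5, max=7


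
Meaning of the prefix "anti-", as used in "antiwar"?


Prefix: anti-
Example: antiwar = anti- + war
Meaning = against


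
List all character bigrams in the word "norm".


Word: "norm" (length 4)
Number of bigrams = 4 - 2 + 1 = 3
  Position 0: "no"
  Position 1: "or"
  Position 2: "rm"
Bigrams = "no", "or", "rm"


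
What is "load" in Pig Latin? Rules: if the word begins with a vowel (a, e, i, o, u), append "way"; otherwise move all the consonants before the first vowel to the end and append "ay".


Word: "load"
Starts with consonant(s) → move to end, add 'ay'
Consonant cluster: "l"
Pig Latin = "oadlay"


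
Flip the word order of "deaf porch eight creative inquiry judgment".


Original: "deaf porch eight creative inquiry judgment"
Words (1..n): deaf | porch | eight | creative | inquiry | judgment
Reversed (n..1): judgment | inquiry | creative | eight | porch | deaf
Result = "judgment inquiry creative eight porch deaf"


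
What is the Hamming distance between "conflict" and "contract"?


Comparing character by character (same length = 8):
  Pos 0: 'c' vs 'c' =
  Pos 1: 'o' vs 'o' =
  Pos 2: 'n' vs 'n' =
  Pos 3: 'f' vs 't' !=
  Pos 4: 'l' vs 'r' !=
  Pos 5: 'i' vs 'a' !=
  Pos 6: 'c' vs 'c' =
  Pos 7: 't' vs 't' =
Hamming distance = 3


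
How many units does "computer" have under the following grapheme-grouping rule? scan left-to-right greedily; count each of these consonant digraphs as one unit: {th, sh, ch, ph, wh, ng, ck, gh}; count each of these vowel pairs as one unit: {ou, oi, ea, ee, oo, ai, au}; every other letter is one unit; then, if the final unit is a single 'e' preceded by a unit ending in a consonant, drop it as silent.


Word: "computer" (8 letters)
Left-to-right scan:
  [1] 'c' (letter)
  [2] 'o' (letter)
  [3] 'm' (letter)
  [4] 'p' (letter)
  [5] 'u' (letter)
  [6] 't' (letter)
  [7] 'e' (letter)
  [8] 'r' (letter)
Units from scan: 8
Sound units = 8 units


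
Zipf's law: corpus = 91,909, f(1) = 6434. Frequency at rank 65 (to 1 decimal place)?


Zipf's law: f(r) = f(1) / r
f(1) = 6434
f(65) = 6434 / 65
= 99.0 occurrences


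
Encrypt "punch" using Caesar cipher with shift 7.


Word: "punch"
Shift: 7
Each letter → (letter + shift) mod 26:
  'p' (15) + 7 = 22 → 'w'
  'u' (20) + 7 = 1 → 'b'
  'n' (13) + 7 = 20 → 'u'
  'c' (2) + 7 = 9 → 'j'
  'h' (7) + 7 = 14 → 'o'
Result = "wbujo"


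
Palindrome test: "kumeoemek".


Word: "kumeoemek"
Reversed: "kemeoemuk"
Forward == Backward? kumeoemek != kemeoemuk
Palindrome = No


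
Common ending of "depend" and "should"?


Word 1: "depend"
Word 2: "should"
Comparing from end:
  Pos -1: 'd' == 'd'
  Pos -2: 'n' != 'l' (stop)
LCS = "d" (length 1)


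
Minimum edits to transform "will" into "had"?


Word 1: "will" (length 4)
Word 2: "had" (length 3)
One optimal edit sequence (insert/delete/substitute each cost 1):
  1. delete 'w'  (+1)
  2. substitute 'i' -> 'h'  (+1)
  3. substitute 'l' -> 'a'  (+1)
  4. substitute 'l' -> 'd'  (+1)
Total edit operations: 4
Edit distance = 4


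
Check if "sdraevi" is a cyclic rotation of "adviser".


Word: "adviser", Candidate: "sdraevi"
Method: check if candidate is substring of word+word
"adviseradviser" contains "sdraevi"? No
Is rotation = No


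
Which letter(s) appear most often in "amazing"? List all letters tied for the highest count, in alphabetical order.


Word: "amazing"
Letter counts:
  'a': 2
  'g': 1
  'i': 1
  'm': 1
  'n': 1
  'z': 1
Maximum count = 2
Most frequent = 'a' (2 times each)


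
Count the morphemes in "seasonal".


Word: "seasonal"
Morphemes: season | -al
Each morpheme carries meaning
= 2 morphemes


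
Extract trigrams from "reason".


Word: "reason" (length 6)
Number of trigrams = 6 - 3 + 1 = 4
  Position 0: "rea"
  Position 1: "eas"
  Position 2: "aso"
  Position 3: "son"
Trigrams = "rea", "eas", "aso", "son"


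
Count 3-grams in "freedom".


Word: "freedom" (length 7)
Number of 3-grams = length - 3 + 1 = 7 - 3 + 1
= 5


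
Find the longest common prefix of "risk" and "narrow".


Word 1: "risk"
Word 2: "narrow"
Comparing from start:
  Pos 0: 'r' != 'n' (stop)
LCP = "" (length 0)


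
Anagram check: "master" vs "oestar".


Word 1: "master" → sorted: aemrst
Word 2: "oestar" → sorted: aeorst
Same letters? aemrst != aeorst
Anagram = No


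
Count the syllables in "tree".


Word: "tree"
Syllable breakdown: tree
Counting: 1 part
= 1 syllable


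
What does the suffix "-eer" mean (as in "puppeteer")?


Suffix: -eer
Example: puppeteer = puppet + -eer
Meaning = one who is concerned with


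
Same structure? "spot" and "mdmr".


Pattern of "spot": [0, 1, 2, 3]
Pattern of "mdmr": [0, 1, 0, 2]
Patterns do not match
Same pattern = No


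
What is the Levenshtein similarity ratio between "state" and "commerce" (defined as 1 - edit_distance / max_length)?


Word 1: "state" (length 5)
Word 2: "commerce" (length 8)
One optimal edit sequence:
  1. insert 'c'  (+1)
  2. insert 'o'  (+1)
  3. insert 'm'  (+1)
  4. substitute 's' -> 'm'  (+1)
  5. substitute 't' -> 'e'  (+1)
  6. substitute 'a' -> 'r'  (+1)
  7. substitute 't' -> 'c'  (+1)
  8. keep 'e'
Edit distance = 7
Max length = max(5, 8) = 8
Similarity = 1 - 7/8
= 0.1250


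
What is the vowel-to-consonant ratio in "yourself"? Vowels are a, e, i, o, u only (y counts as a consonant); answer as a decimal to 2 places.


Word: "yourself"
Vowels (a,e,i,o,u): 3
Consonants: 5
Ratio = 3/5
= 0.60


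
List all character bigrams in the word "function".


Word: "function" (length 8)
Number of bigrams = 8 - 2 + 1 = 7
  Position 0: "fu"
  Position 1: "un"
  Position 2: "nc"
  Position 3: "ct"
  Position 4: "ti"
  Position 5: "io"
  Position 6: "on"
Bigrams = "fu", "un", "nc", "ct", "ti", "io", "on"


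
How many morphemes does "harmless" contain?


Word: "harmless"
Morphemes: harm + -less
Each morpheme carries meaning
= 2 morphemes


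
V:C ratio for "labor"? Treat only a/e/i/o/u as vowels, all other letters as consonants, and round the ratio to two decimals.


Word: "labor"
Vowels (a,e,i,o,u): 2
Consonants: 3
Ratio = 2/3
= 0.67


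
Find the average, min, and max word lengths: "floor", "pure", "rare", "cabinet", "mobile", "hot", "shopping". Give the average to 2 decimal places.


Lengths: "floor"=5, "pure"=4, "rare"=4, "cabinet"=7, "mobile"=6, "hot"=3, "shopping"=8
Sum = 37, Count = 7
Average = 37/7 = 5.29
= avg=5.29, min=3, max=8


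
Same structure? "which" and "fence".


Pattern of "which": [0, 1, 2, 3, 1]
Pattern of "fence": [0, 1, 2, 3, 1]
Patterns match
Same pattern = Yes


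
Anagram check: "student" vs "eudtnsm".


Word 1: "student" → sorted: densttu
Word 2: "eudtnsm" → sorted: demnstu
Same letters? densttu != demnstu
Anagram = No


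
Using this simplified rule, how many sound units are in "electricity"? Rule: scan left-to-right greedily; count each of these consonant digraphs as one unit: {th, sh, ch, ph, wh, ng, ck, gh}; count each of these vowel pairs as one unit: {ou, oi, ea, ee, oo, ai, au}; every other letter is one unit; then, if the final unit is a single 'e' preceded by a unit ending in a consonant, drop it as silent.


Word: "electricity" (11 letters)
Left-to-right scan:
  1. 'e' (letter)
  2. 'l' (letter)
  3. 'e' (letter)
  4. 'c' (letter)
  5. 't' (letter)
  6. 'r' (letter)
  7. 'i' (letter)
  8. 'c' (letter)
  9. 'i' (letter)
  10. 't' (letter)
  11. 'y' (letter)
Units from scan: 11
Sound units = 11 units


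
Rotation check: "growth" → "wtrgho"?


Word: "growth", Candidate: "wtrgho"
Method: check if candidate is substring of word+word
"growthgrowth" contains "wtrgho"? No
Is rotation = No


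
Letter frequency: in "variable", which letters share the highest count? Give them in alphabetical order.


Word: "variable"
Letter counts:
  'a': 2
  'b': 1
  'e': 1
  'i': 1
  'l': 1
  'r': 1
  'v': 1
Maximum count = 2
Most frequent = 'a' (2 times each)


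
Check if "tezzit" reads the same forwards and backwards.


Word: "tezzit"
Reversed: "tizzet"
Forward == Backward? tezzit != tizzet
Palindrome = No


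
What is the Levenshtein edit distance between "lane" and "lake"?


Word 1: "lane" (length 4)
Word 2: "lake" (length 4)
One optimal edit sequence (insert/delete/substitute each cost 1):
  1. keep 'l'
  2. keep 'a'
  3. substitute 'n' -> 'k'  (+1)
  4. keep 'e'
Total edit operations: 1
Edit distance = 1


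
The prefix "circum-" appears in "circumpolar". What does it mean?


Prefix: circum-
Example: circumpolar = circum- + polar
Meaning = around


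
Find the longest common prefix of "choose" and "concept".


Word 1: "choose"
Word 2: "concept"
Comparing from start:
  Pos 0: 'c' == 'c'
  Pos 1: 'h' != 'o' (stop)
LCP = "c" (length 1)


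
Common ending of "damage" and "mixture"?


Word 1: "damage"
Word 2: "mixture"
Comparing from end:
  Pos -1: 'e' == 'e'
  Pos -2: 'g' != 'r' (stop)
LCS = "e" (length 1)


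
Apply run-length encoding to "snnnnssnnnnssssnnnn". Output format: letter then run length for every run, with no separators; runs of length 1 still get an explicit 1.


String: "snnnnssnnnnssssnnnn"
Scanning for consecutive runs:
  's' x 1
  'n' x 4
  's' x 2
  'n' x 4
  's' x 4
  'n' x 4
RLE = "s1n4s2n4s4n4"


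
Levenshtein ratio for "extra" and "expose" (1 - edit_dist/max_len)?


Word 1: "extra" (length 5)
Word 2: "expose" (length 6)
One optimal edit sequence:
  1. keep 'e'
  2. keep 'x'
  3. insert 'p'  (+1)
  4. substitute 't' -> 'o'  (+1)
  5. substitute 'r' -> 's'  (+1)
  6. substitute 'a' -> 'e'  (+1)
Edit distance = 4
Max length = max(5, 6) = 6
Similarity = 1 - 4/6
= 0.3333


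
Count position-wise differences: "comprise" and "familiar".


Comparing character by character (same length = 8):
  Pos 0: 'c' vs 'f' !=
  Pos 1: 'o' vs 'a' !=
  Pos 2: 'm' vs 'm' =
  Pos 3: 'p' vs 'i' !=
  Pos 4: 'r' vs 'l' !=
  Pos 5: 'i' vs 'i' =
  Pos 6: 's' vs 'a' !=
  Pos 7: 'e' vs 'r' !=
Hamming distance = 6


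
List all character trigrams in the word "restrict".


Word: "restrict" (length 8)
Number of trigrams = 8 - 3 + 1 = 6
  Position 0: "res"
  Position 1: "est"
  Position 2: "str"
  Position 3: "tri"
  Position 4: "ric"
  Position 5: "ict"
Trigrams = "res", "est", "str", "tri", "ric", "ict"


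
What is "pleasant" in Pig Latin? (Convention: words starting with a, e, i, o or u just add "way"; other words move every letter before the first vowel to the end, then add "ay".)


Word: "pleasant"
Starts with consonant(s) → move to end, add 'ay'
Consonant cluster: "pl"
Pig Latin = "easantplay"


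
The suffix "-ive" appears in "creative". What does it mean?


Suffix: -ive
Example: creative (create + -ive, with a spelling change)
Meaning = tending to


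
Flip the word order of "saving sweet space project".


Original: "saving sweet space project"
Words (1..n): saving | sweet | space | project
Reversed (n..1): project | space | sweet | saving
Result = "project space sweet saving"


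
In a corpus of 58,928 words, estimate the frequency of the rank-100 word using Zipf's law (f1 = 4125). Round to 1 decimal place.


Zipf's law: f(r) = f(1) / r
f(1) = 4125
f(100) = 4125 / 100
= 41.3 occurrences


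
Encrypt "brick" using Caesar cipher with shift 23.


Word: "brick"
Shift: 23
Each letter → (letter + shift) mod 26:
  'b' (1) + 23 = 24 → 'y'
  'r' (17) + 23 = 14 → 'o'
  'i' (8) + 23 = 5 → 'f'
  'c' (2) + 23 = 25 → 'z'
  'k' (10) + 23 = 7 → 'h'
Result = "yofzh"


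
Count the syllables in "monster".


Word: "monster"
Syllable breakdown: mon-ster
Counting: 2 parts
= 2 syllables


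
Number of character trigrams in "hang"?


Word: "hang" (length 4)
Number of 3-grams = length - 3 + 1 = 4 - 3 + 1
= 2


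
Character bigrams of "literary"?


Word: "literary" (length 8)
Number of bigrams = 8 - 2 + 1 = 7
  Position 0: "li"
  Position 1: "it"
  Position 2: "te"
  Position 3: "er"
  Position 4: "ra"
  Position 5: "ar"
  Position 6: "ry"
Bigrams = "li", "it", "te", "er", "ra", "ar", "ry"
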